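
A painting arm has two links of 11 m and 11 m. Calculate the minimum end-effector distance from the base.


Given: L1 = 11 m, L2 = 11 m
For a 2-link planar arm, min reach = |L1 - L2| (second link folded back)
Min reach = |11 - 11|
Min reach = 0 m

0 m


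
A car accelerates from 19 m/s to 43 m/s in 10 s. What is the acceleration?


Given: initial velocity v0 = 19 m/s, final velocity v = 43 m/s, time t = 10 s
Using a = (v - v0) / t
a = (43 - 19) / 10
a = 24 / 10
a = 12/5 m/s^2

12/5 m/s^2


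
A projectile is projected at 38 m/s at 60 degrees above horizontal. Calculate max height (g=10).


Given: v0 = 38 m/s, theta = 60 deg, g = 10 m/s^2
sin^2(60) = 3/4
Using H = v0^2 * sin^2(theta) / (2*g)
H = 38^2 * 3/4 / (2*10)
H = 1444 * 3/4 / 20
H = 1083 / 20
H = 1083/20 m

1083/20 m


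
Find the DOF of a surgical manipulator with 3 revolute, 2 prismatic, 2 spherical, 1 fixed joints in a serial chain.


Given: serial robot with 3 revolute, 2 prismatic, 2 spherical, 1 fixed joints
DOF contribution per joint type: revolute=1, prismatic=1, spherical=3, fixed=0
DOF = 3*1 + 2*1 + 2*3 + 1*0
DOF = 11

11


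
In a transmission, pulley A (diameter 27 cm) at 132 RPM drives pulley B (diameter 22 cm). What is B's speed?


Given: D1 = 27 cm, w1 = 132 RPM, D2 = 22 cm
Using D1*w1 = D2*w2
w2 = D1*w1 / D2
w2 = 27*132 / 22
w2 = 3564 / 22
w2 = 162 RPM

162 RPM


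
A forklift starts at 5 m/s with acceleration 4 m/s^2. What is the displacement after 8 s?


Given: v0 = 5 m/s, a = 4 m/s^2, t = 8 s
Using s = v0*t + (1/2)*a*t^2
s = 5*8 + (1/2)*4*8^2
s = 40 + (1/2)*256
s = 40 + 128
s = 168

168 m


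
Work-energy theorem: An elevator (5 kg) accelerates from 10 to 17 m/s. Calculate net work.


Given: m = 5 kg, v0 = 10 m/s, v = 17 m/s
Using W = (1/2)*m*(v^2 - v0^2)
v^2 = 17^2 = 289
v0^2 = 10^2 = 100
v^2 - v0^2 = 289 - 100 = 189
W = (1/2)*5*189 = 945/2 J

945/2 J


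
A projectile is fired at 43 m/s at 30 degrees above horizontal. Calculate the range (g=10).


Given: v0 = 43 m/s, theta = 30 deg, g = 10 m/s^2
sin(2*30) = sin(60) = sqrt(3)/2
Using R = v0^2 * sin(2*theta) / g
R = 43^2 * (sqrt(3)/2) / 10
R = 1849 * sqrt(3) / 20
R = 1849/20*sqrt(3) m

1849/20*sqrt(3) m


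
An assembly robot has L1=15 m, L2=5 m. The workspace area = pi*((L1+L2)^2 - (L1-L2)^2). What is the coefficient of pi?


Given: L1 = 15, L2 = 5
(L1+L2)^2 = (20)^2 = 400
(L1-L2)^2 = (10)^2 = 100
Difference = 400 - 100 = 300
This equals 4*L1*L2 = 4*15*5 = 300
Workspace area = 300*pi

300


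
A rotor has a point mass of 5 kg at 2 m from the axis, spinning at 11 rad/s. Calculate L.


Given: m = 5 kg, r = 2 m, omega = 11 rad/s
For a point mass: I = m*r^2
I = 5*2^2 = 5*4 = 20
L = I*omega = 20*11
L = 220 kg*m^2/s

220 kg*m^2/s


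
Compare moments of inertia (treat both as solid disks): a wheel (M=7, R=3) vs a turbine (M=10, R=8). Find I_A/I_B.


Given: M1=7 kg, R1=3 m, M2=10 kg, R2=8 m
For a disk: I = (1/2)*M*R^2, so I_A/I_B = (M1*R1^2)/(M2*R2^2)
M1*R1^2 = 7*9 = 63
M2*R2^2 = 10*64 = 640
I_A/I_B = 63/640 = 63/640

63/640


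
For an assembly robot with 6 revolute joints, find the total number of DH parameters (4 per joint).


Given: 6 joints, 4 DH parameters per joint (d, theta, a, alpha)
Total DH parameters = number_of_joints * 4
Total = 6 * 4
Total = 24

24


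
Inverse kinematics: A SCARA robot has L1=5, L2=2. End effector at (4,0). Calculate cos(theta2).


Given: L1 = 5, L2 = 2, target (x, y) = (4, 0)
Using cos(theta2) = (x^2 + y^2 - L1^2 - L2^2) / (2*L1*L2)
x^2 + y^2 = 4^2 + 0 = 16
L1^2 + L2^2 = 25 + 4 = 29
Numerator = 16 - 29 = -13
Denominator = 2*5*2 = 20
cos(theta2) = -13/20 = -13/20

-13/20


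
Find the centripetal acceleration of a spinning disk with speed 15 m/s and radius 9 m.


Given: v = 15 m/s, r = 9 m
Using a_c = v^2 / r
a_c = 15^2 / 9
a_c = 225 / 9
a_c = 25 m/s^2

25 m/s^2


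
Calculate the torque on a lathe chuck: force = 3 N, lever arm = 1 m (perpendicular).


Given: F = 3 N, r = 1 m, angle = 90 deg (perpendicular)
Using tau = F * r * sin(90)
sin(90) = 1
tau = 3 * 1 * 1
tau = 3 Nm

3 Nm


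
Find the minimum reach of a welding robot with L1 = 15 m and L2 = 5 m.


Given: L1 = 15 m, L2 = 5 m
For a 2-link planar arm, min reach = |L1 - L2| (second link folded back)
Min reach = |15 - 5|
Min reach = 10 m

10 m


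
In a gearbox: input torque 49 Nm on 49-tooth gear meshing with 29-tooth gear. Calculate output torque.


Given: N1 = 49, N2 = 29, T1 = 49 Nm
Using T2/T1 = N2/N1
T2 = T1 * N2 / N1
T2 = 49 * 29 / 49
T2 = 1421 / 49
T2 = 29 Nm

29 Nm


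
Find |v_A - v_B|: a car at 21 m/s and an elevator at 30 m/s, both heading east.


Given: v_A = 21 m/s east, v_B = 30 m/s east
Both move in the same direction; relative speed = |v_A - v_B|
|21 - 30| = |-9|
= 9 m/s

9 m/s


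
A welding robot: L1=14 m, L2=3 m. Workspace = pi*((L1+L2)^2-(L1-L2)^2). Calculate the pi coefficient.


Given: L1 = 14, L2 = 3
(L1+L2)^2 = (17)^2 = 289
(L1-L2)^2 = (11)^2 = 121
Difference = 289 - 121 = 168
This equals 4*L1*L2 = 4*14*3 = 168
Workspace area = 168*pi

168


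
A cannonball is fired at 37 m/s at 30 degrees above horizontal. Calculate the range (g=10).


Given: v0 = 37 m/s, theta = 30 deg, g = 10 m/s^2
sin(2*30) = sin(60) = sqrt(3)/2
Using R = v0^2 * sin(2*theta) / g
R = 37^2 * (sqrt(3)/2) / 10
R = 1369 * sqrt(3) / 20
R = 1369/20*sqrt(3) m

1369/20*sqrt(3) m


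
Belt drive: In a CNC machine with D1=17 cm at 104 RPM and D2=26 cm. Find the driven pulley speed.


Given: D1 = 17 cm, w1 = 104 RPM, D2 = 26 cm
Using D1*w1 = D2*w2
w2 = D1*w1 / D2
w2 = 17*104 / 26
w2 = 1768 / 26
w2 = 68 RPM

68 RPM


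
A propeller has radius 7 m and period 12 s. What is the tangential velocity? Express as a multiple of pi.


Given: radius r = 7 m, period T = 12 s
Using v = 2*pi*r / T
v = 2*pi*7 / 12
v = 14*pi / 12
v = 7/6*pi m/s

7/6*pi m/s


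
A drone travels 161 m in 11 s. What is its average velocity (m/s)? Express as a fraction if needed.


Given: distance d = 161 m, time t = 11 s
Using v = d / t
v = 161 / 11
v = 161/11 m/s

161/11 m/s


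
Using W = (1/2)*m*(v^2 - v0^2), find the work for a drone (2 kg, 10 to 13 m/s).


Given: m = 2 kg, v0 = 10 m/s, v = 13 m/s
Using W = (1/2)*m*(v^2 - v0^2)
v^2 = 13^2 = 169
v0^2 = 10^2 = 100
v^2 - v0^2 = 169 - 100 = 69
W = (1/2)*2*69 = 69 J

69 J


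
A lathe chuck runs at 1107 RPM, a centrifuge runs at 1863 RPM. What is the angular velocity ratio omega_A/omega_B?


Given: RPM_A = 1107, RPM_B = 1863
omega = 2*pi*RPM/60, so omega_A/omega_B = RPM_A / RPM_B
omega_A/omega_B = 1107 / 1863
omega_A/omega_B = 41/69

41/69


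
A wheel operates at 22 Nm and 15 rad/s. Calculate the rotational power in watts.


Given: tau = 22 Nm, omega = 15 rad/s
Using P = tau * omega
P = 22 * 15
P = 330 W

330 W


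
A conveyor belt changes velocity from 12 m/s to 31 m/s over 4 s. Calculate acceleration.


Given: initial velocity v0 = 12 m/s, final velocity v = 31 m/s, time t = 4 s
Using a = (v - v0) / t
a = (31 - 12) / 4
a = 19 / 4
a = 19/4 m/s^2

19/4 m/s^2


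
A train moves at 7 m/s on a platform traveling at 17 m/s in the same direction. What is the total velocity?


Given: object velocity = 7 m/s, platform velocity = 17 m/s (same direction)
Using classical velocity addition: v_total = v_object + v_platform
v_total = 7 + 17
v_total = 24 m/s

24 m/s


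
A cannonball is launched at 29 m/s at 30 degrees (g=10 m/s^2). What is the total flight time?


Given: v0 = 29 m/s, theta = 30 deg, g = 10 m/s^2
sin(30) = 1/2
Using T = 2*v0*sin(theta) / g
T = 2*29*1/2 / 10
T = 29 / 10
T = 29/10 s

29/10 s


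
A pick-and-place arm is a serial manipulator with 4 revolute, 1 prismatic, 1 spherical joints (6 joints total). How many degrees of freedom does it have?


Given: serial robot with 4 revolute, 1 prismatic, 1 spherical joints
DOF contribution per joint type: revolute=1, prismatic=1, spherical=3, fixed=0
DOF = 4*1 + 1*1 + 1*3
DOF = 8

8


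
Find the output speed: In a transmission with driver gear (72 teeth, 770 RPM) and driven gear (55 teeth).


Given: N1 = 72 teeth, w1 = 770 RPM, N2 = 55 teeth
Using N1*w1 = N2*w2
w2 = N1*w1 / N2
w2 = 72*770 / 55
w2 = 55440 / 55
w2 = 1008 RPM

1008 RPM


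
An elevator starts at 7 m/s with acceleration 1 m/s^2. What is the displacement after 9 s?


Given: v0 = 7 m/s, a = 1 m/s^2, t = 9 s
Using s = v0*t + (1/2)*a*t^2
s = 7*9 + (1/2)*1*9^2
s = 63 + (1/2)*81
s = 63 + 81/2
s = 207/2

207/2 m


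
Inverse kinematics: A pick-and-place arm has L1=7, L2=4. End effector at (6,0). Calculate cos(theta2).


Given: L1 = 7, L2 = 4, target (x, y) = (6, 0)
Using cos(theta2) = (x^2 + y^2 - L1^2 - L2^2) / (2*L1*L2)
x^2 + y^2 = 6^2 + 0 = 36
L1^2 + L2^2 = 49 + 16 = 65
Numerator = 36 - 65 = -29
Denominator = 2*7*4 = 56
cos(theta2) = -29/56 = -29/56

-29/56


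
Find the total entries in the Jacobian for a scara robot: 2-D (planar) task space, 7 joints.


Given: task space dimension = 2, joints = 7
Jacobian is a 2 x 7 matrix
Total entries = rows * columns
Total = 2 * 7
Total = 14

14


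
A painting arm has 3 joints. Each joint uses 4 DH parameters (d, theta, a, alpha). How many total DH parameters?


Given: 3 joints, 4 DH parameters per joint (d, theta, a, alpha)
Total DH parameters = number_of_joints * 4
Total = 3 * 4
Total = 12

12


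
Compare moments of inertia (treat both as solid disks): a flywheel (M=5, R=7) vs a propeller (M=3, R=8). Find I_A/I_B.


Given: M1=5 kg, R1=7 m, M2=3 kg, R2=8 m
For a disk: I = (1/2)*M*R^2, so I_A/I_B = (M1*R1^2)/(M2*R2^2)
M1*R1^2 = 5*49 = 245
M2*R2^2 = 3*64 = 192
I_A/I_B = 245/192 = 245/192

245/192


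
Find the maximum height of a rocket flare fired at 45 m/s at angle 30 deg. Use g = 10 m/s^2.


Given: v0 = 45 m/s, theta = 30 deg, g = 10 m/s^2
sin^2(30) = 1/4
Using H = v0^2 * sin^2(theta) / (2*g)
H = 45^2 * 1/4 / (2*10)
H = 2025 * 1/4 / 20
H = 2025/4 / 20
H = 405/16 m

405/16 m


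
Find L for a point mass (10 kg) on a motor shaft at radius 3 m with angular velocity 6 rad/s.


Given: m = 10 kg, r = 3 m, omega = 6 rad/s
For a point mass: I = m*r^2
I = 10*3^2 = 10*9 = 90
L = I*omega = 90*6
L = 540 kg*m^2/s

540 kg*m^2/s


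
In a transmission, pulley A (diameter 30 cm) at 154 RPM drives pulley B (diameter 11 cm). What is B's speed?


Given: D1 = 30 cm, w1 = 154 RPM, D2 = 11 cm
Using D1*w1 = D2*w2
w2 = D1*w1 / D2
w2 = 30*154 / 11
w2 = 4620 / 11
w2 = 420 RPM

420 RPM


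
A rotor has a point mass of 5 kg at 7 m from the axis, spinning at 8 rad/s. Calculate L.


Given: m = 5 kg, r = 7 m, omega = 8 rad/s
For a point mass: I = m*r^2
I = 5*7^2 = 5*49 = 245
L = I*omega = 245*8
L = 1960 kg*m^2/s

1960 kg*m^2/s


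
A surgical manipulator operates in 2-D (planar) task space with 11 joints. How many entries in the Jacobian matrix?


Given: task space dimension = 2, joints = 11
Jacobian is a 2 x 11 matrix
Total entries = rows * columns
Total = 2 * 11
Total = 22

22


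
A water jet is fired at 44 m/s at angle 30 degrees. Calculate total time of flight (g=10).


Given: v0 = 44 m/s, theta = 30 deg, g = 10 m/s^2
sin(30) = 1/2
Using T = 2*v0*sin(theta) / g
T = 2*44*1/2 / 10
T = 44 / 10
T = 22/5 s

22/5 s


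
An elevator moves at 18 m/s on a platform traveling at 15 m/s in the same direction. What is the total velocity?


Given: object velocity = 18 m/s, platform velocity = 15 m/s (same direction)
Using classical velocity addition: v_total = v_object + v_platform
v_total = 18 + 15
v_total = 33 m/s

33 m/s


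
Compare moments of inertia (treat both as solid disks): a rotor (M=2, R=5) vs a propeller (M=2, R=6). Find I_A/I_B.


Given: M1=2 kg, R1=5 m, M2=2 kg, R2=6 m
For a disk: I = (1/2)*M*R^2, so I_A/I_B = (M1*R1^2)/(M2*R2^2)
M1*R1^2 = 2*25 = 50
M2*R2^2 = 2*36 = 72
I_A/I_B = 50/72 = 25/36

25/36


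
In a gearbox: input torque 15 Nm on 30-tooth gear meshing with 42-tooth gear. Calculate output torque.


Given: N1 = 30, N2 = 42, T1 = 15 Nm
Using T2/T1 = N2/N1
T2 = T1 * N2 / N1
T2 = 15 * 42 / 30
T2 = 630 / 30
T2 = 21 Nm

21 Nm


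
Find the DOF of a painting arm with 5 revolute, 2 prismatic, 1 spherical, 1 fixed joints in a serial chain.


Given: serial robot with 5 revolute, 2 prismatic, 1 spherical, 1 fixed joints
DOF contribution per joint type: revolute=1, prismatic=1, spherical=3, fixed=0
DOF = 5*1 + 2*1 + 1*3 + 1*0
DOF = 10

10


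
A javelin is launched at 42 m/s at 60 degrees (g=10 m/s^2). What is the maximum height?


Given: v0 = 42 m/s, theta = 60 deg, g = 10 m/s^2
sin^2(60) = 3/4
Using H = v0^2 * sin^2(theta) / (2*g)
H = 42^2 * 3/4 / (2*10)
H = 1764 * 3/4 / 20
H = 1323 / 20
H = 1323/20 m

1323/20 m


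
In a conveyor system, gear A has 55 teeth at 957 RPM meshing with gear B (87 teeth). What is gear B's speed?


Given: N1 = 55 teeth, w1 = 957 RPM, N2 = 87 teeth
Using N1*w1 = N2*w2
w2 = N1*w1 / N2
w2 = 55*957 / 87
w2 = 52635 / 87
w2 = 605 RPM

605 RPM


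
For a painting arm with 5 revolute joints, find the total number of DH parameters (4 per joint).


Given: 5 joints, 4 DH parameters per joint (d, theta, a, alpha)
Total DH parameters = number_of_joints * 4
Total = 5 * 4
Total = 20

20


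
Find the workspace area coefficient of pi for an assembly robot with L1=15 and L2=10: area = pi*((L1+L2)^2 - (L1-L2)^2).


Given: L1 = 15, L2 = 10
(L1+L2)^2 = (25)^2 = 625
(L1-L2)^2 = (5)^2 = 25
Difference = 625 - 25 = 600
This equals 4*L1*L2 = 4*15*10 = 600
Workspace area = 600*pi

600


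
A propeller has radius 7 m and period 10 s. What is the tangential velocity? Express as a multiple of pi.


Given: radius r = 7 m, period T = 10 s
Using v = 2*pi*r / T
v = 2*pi*7 / 10
v = 14*pi / 10
v = 7/5*pi m/s

7/5*pi m/s


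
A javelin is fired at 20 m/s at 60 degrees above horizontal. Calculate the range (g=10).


Given: v0 = 20 m/s, theta = 60 deg, g = 10 m/s^2
sin(2*60) = sin(120) = sqrt(3)/2
Using R = v0^2 * sin(2*theta) / g
R = 20^2 * (sqrt(3)/2) / 10
R = 400 * sqrt(3) / 20
R = 20*sqrt(3) m

20*sqrt(3) m


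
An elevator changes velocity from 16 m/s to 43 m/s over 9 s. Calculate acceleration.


Given: initial velocity v0 = 16 m/s, final velocity v = 43 m/s, time t = 9 s
Using a = (v - v0) / t
a = (43 - 16) / 9
a = 27 / 9
a = 3 m/s^2

3 m/s^2


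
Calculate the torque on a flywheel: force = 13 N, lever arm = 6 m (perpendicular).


Given: F = 13 N, r = 6 m, angle = 90 deg (perpendicular)
Using tau = F * r * sin(90)
sin(90) = 1
tau = 13 * 6 * 1
tau = 78 Nm

78 Nm


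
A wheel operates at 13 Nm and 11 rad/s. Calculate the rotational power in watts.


Given: tau = 13 Nm, omega = 11 rad/s
Using P = tau * omega
P = 13 * 11
P = 143 W

143 W


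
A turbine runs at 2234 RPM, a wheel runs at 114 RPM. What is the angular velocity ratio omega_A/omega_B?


Given: RPM_A = 2234, RPM_B = 114
omega = 2*pi*RPM/60, so omega_A/omega_B = RPM_A / RPM_B
omega_A/omega_B = 2234 / 114
omega_A/omega_B = 1117/57

1117/57


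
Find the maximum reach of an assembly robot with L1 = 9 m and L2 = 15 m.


Given: L1 = 9 m, L2 = 15 m
For a 2-link planar arm, max reach = L1 + L2 (fully extended)
Max reach = 9 + 15
Max reach = 24 m

24 m


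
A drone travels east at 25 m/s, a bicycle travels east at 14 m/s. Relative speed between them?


Given: v_A = 25 m/s east, v_B = 14 m/s east
Both move in the same direction; relative speed = |v_A - v_B|
|25 - 14| = |11|
= 11 m/s

11 m/s


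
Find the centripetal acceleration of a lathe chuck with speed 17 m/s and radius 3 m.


Given: v = 17 m/s, r = 3 m
Using a_c = v^2 / r
a_c = 17^2 / 3
a_c = 289 / 3
a_c = 289/3 m/s^2

289/3 m/s^2


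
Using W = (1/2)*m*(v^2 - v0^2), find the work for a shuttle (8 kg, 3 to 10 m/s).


Given: m = 8 kg, v0 = 3 m/s, v = 10 m/s
Using W = (1/2)*m*(v^2 - v0^2)
v^2 = 10^2 = 100
v0^2 = 3^2 = 9
v^2 - v0^2 = 100 - 9 = 91
W = (1/2)*8*91 = 364 J

364 J


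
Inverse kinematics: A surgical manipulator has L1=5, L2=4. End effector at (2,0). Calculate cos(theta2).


Given: L1 = 5, L2 = 4, target (x, y) = (2, 0)
Using cos(theta2) = (x^2 + y^2 - L1^2 - L2^2) / (2*L1*L2)
x^2 + y^2 = 2^2 + 0 = 4
L1^2 + L2^2 = 25 + 16 = 41
Numerator = 4 - 41 = -37
Denominator = 2*5*4 = 40
cos(theta2) = -37/40 = -37/40

-37/40


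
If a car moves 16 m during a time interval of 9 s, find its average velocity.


Given: distance d = 16 m, time t = 9 s
Using v = d / t
v = 16 / 9
v = 16/9 m/s

16/9 m/s


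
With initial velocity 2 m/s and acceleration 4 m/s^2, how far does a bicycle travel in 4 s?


Given: v0 = 2 m/s, a = 4 m/s^2, t = 4 s
Using s = v0*t + (1/2)*a*t^2
s = 2*4 + (1/2)*4*4^2
s = 8 + (1/2)*64
s = 8 + 32
s = 40

40 m


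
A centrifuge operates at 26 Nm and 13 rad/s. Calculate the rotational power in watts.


Given: tau = 26 Nm, omega = 13 rad/s
Using P = tau * omega
P = 26 * 13
P = 338 W

338 W


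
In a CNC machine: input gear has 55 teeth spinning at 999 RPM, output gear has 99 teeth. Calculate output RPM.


Given: N1 = 55 teeth, w1 = 999 RPM, N2 = 99 teeth
Using N1*w1 = N2*w2
w2 = N1*w1 / N2
w2 = 55*999 / 99
w2 = 54945 / 99
w2 = 555 RPM

555 RPM


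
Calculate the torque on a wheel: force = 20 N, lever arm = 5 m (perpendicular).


Given: F = 20 N, r = 5 m, angle = 90 deg (perpendicular)
Using tau = F * r * sin(90)
sin(90) = 1
tau = 20 * 5 * 1
tau = 100 Nm

100 Nm


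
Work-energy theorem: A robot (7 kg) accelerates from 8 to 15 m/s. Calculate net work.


Given: m = 7 kg, v0 = 8 m/s, v = 15 m/s
Using W = (1/2)*m*(v^2 - v0^2)
v^2 = 15^2 = 225
v0^2 = 8^2 = 64
v^2 - v0^2 = 225 - 64 = 161
W = (1/2)*7*161 = 1127/2 J

1127/2 J


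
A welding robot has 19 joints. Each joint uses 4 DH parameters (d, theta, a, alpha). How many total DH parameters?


Given: 19 joints, 4 DH parameters per joint (d, theta, a, alpha)
Total DH parameters = number_of_joints * 4
Total = 19 * 4
Total = 76

76


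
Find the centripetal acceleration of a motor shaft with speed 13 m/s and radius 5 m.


Given: v = 13 m/s, r = 5 m
Using a_c = v^2 / r
a_c = 13^2 / 5
a_c = 169 / 5
a_c = 169/5 m/s^2

169/5 m/s^2


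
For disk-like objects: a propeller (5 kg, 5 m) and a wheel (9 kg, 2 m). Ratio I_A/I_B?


Given: M1=5 kg, R1=5 m, M2=9 kg, R2=2 m
For a disk: I = (1/2)*M*R^2, so I_A/I_B = (M1*R1^2)/(M2*R2^2)
M1*R1^2 = 5*25 = 125
M2*R2^2 = 9*4 = 36
I_A/I_B = 125/36 = 125/36

125/36


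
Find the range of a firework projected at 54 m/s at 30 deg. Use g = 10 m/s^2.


Given: v0 = 54 m/s, theta = 30 deg, g = 10 m/s^2
sin(2*30) = sin(60) = sqrt(3)/2
Using R = v0^2 * sin(2*theta) / g
R = 54^2 * (sqrt(3)/2) / 10
R = 2916 * sqrt(3) / 20
R = 729/5*sqrt(3) m

729/5*sqrt(3) m


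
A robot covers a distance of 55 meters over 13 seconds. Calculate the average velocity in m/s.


Given: distance d = 55 m, time t = 13 s
Using v = d / t
v = 55 / 13
v = 55/13 m/s

55/13 m/s


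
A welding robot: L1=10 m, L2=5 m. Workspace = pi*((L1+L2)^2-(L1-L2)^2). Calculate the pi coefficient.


Given: L1 = 10, L2 = 5
(L1+L2)^2 = (15)^2 = 225
(L1-L2)^2 = (5)^2 = 25
Difference = 225 - 25 = 200
This equals 4*L1*L2 = 4*10*5 = 200
Workspace area = 200*pi

200


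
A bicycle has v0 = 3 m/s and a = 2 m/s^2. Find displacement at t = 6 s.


Given: v0 = 3 m/s, a = 2 m/s^2, t = 6 s
Using s = v0*t + (1/2)*a*t^2
s = 3*6 + (1/2)*2*6^2
s = 18 + (1/2)*72
s = 18 + 36
s = 54

54 m


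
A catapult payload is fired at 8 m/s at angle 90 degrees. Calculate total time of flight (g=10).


Given: v0 = 8 m/s, theta = 90 deg, g = 10 m/s^2
sin(90) = 1
Using T = 2*v0*sin(theta) / g
T = 2*8*1 / 10
T = 16 / 10
T = 8/5 s

8/5 s


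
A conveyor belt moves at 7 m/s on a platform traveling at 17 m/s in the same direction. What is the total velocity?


Given: object velocity = 7 m/s, platform velocity = 17 m/s (same direction)
Using classical velocity addition: v_total = v_object + v_platform
v_total = 7 + 17
v_total = 24 m/s

24 m/s


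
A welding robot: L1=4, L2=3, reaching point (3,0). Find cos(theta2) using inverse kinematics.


Given: L1 = 4, L2 = 3, target (x, y) = (3, 0)
Using cos(theta2) = (x^2 + y^2 - L1^2 - L2^2) / (2*L1*L2)
x^2 + y^2 = 3^2 + 0 = 9
L1^2 + L2^2 = 16 + 9 = 25
Numerator = 9 - 25 = -16
Denominator = 2*4*3 = 24
cos(theta2) = -16/24 = -2/3

-2/3


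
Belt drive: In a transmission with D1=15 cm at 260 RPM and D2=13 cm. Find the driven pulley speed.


Given: D1 = 15 cm, w1 = 260 RPM, D2 = 13 cm
Using D1*w1 = D2*w2
w2 = D1*w1 / D2
w2 = 15*260 / 13
w2 = 3900 / 13
w2 = 300 RPM

300 RPM


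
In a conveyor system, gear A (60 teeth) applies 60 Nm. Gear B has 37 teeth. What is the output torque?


Given: N1 = 60, N2 = 37, T1 = 60 Nm
Using T2/T1 = N2/N1
T2 = T1 * N2 / N1
T2 = 60 * 37 / 60
T2 = 2220 / 60
T2 = 37 Nm

37 Nm


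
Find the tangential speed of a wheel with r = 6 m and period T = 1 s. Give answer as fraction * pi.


Given: radius r = 6 m, period T = 1 s
Using v = 2*pi*r / T
v = 2*pi*6 / 1
v = 12*pi / 1
v = 12*pi m/s

12*pi m/s


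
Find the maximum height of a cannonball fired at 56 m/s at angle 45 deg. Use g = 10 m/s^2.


Given: v0 = 56 m/s, theta = 45 deg, g = 10 m/s^2
sin^2(45) = 1/2
Using H = v0^2 * sin^2(theta) / (2*g)
H = 56^2 * 1/2 / (2*10)
H = 3136 * 1/2 / 20
H = 1568 / 20
H = 392/5 m

392/5 m


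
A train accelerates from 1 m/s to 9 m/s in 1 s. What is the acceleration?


Given: initial velocity v0 = 1 m/s, final velocity v = 9 m/s, time t = 1 s
Using a = (v - v0) / t
a = (9 - 1) / 1
a = 8 / 1
a = 8 m/s^2

8 m/s^2


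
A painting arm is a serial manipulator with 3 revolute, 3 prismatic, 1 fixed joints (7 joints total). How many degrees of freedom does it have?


Given: serial robot with 3 revolute, 3 prismatic, 1 fixed joints
DOF contribution per joint type: revolute=1, prismatic=1, spherical=3, fixed=0
DOF = 3*1 + 3*1 + 1*0
DOF = 6

6


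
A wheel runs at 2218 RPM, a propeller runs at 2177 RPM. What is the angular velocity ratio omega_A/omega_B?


Given: RPM_A = 2218, RPM_B = 2177
omega = 2*pi*RPM/60, so omega_A/omega_B = RPM_A / RPM_B
omega_A/omega_B = 2218 / 2177
omega_A/omega_B = 2218/2177

2218/2177


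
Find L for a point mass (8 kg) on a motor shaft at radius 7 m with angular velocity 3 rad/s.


Given: m = 8 kg, r = 7 m, omega = 3 rad/s
For a point mass: I = m*r^2
I = 8*7^2 = 8*49 = 392
L = I*omega = 392*3
L = 1176 kg*m^2/s

1176 kg*m^2/s


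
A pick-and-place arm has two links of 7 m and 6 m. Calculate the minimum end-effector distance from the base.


Given: L1 = 7 m, L2 = 6 m
For a 2-link planar arm, min reach = |L1 - L2| (second link folded back)
Min reach = |7 - 6|
Min reach = 1 m

1 m


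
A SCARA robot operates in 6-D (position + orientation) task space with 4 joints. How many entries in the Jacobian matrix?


Given: task space dimension = 6, joints = 4
Jacobian is a 6 x 4 matrix
Total entries = rows * columns
Total = 6 * 4
Total = 24

24


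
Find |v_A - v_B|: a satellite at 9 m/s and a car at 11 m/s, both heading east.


Given: v_A = 9 m/s east, v_B = 11 m/s east
Both move in the same direction; relative speed = |v_A - v_B|
|9 - 11| = |-2|
= 2 m/s

2 m/s


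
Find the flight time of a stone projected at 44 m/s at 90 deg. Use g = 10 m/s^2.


Given: v0 = 44 m/s, theta = 90 deg, g = 10 m/s^2
sin(90) = 1
Using T = 2*v0*sin(theta) / g
T = 2*44*1 / 10
T = 88 / 10
T = 44/5 s

44/5 s


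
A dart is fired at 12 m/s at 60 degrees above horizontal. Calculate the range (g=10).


Given: v0 = 12 m/s, theta = 60 deg, g = 10 m/s^2
sin(2*60) = sin(120) = sqrt(3)/2
Using R = v0^2 * sin(2*theta) / g
R = 12^2 * (sqrt(3)/2) / 10
R = 144 * sqrt(3) / 20
R = 36/5*sqrt(3) m

36/5*sqrt(3) m


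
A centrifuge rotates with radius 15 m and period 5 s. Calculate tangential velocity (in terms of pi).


Given: radius r = 15 m, period T = 5 s
Using v = 2*pi*r / T
v = 2*pi*15 / 5
v = 30*pi / 5
v = 6*pi m/s

6*pi m/s


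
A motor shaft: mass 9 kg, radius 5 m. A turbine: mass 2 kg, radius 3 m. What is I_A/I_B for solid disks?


Given: M1=9 kg, R1=5 m, M2=2 kg, R2=3 m
For a disk: I = (1/2)*M*R^2, so I_A/I_B = (M1*R1^2)/(M2*R2^2)
M1*R1^2 = 9*25 = 225
M2*R2^2 = 2*9 = 18
I_A/I_B = 225/18 = 25/2

25/2


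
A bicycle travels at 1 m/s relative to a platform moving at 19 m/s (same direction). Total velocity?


Given: object velocity = 1 m/s, platform velocity = 19 m/s (same direction)
Using classical velocity addition: v_total = v_object + v_platform
v_total = 1 + 19
v_total = 20 m/s

20 m/s


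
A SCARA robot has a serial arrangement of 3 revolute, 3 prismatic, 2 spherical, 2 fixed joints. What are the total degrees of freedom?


Given: serial robot with 3 revolute, 3 prismatic, 2 spherical, 2 fixed joints
DOF contribution per joint type: revolute=1, prismatic=1, spherical=3, fixed=0
DOF = 3*1 + 3*1 + 2*3 + 2*0
DOF = 12

12


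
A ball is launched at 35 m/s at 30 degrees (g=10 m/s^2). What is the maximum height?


Given: v0 = 35 m/s, theta = 30 deg, g = 10 m/s^2
sin^2(30) = 1/4
Using H = v0^2 * sin^2(theta) / (2*g)
H = 35^2 * 1/4 / (2*10)
H = 1225 * 1/4 / 20
H = 1225/4 / 20
H = 245/16 m

245/16 m


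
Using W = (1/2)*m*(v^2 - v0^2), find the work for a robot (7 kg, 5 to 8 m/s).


Given: m = 7 kg, v0 = 5 m/s, v = 8 m/s
Using W = (1/2)*m*(v^2 - v0^2)
v^2 = 8^2 = 64
v0^2 = 5^2 = 25
v^2 - v0^2 = 64 - 25 = 39
W = (1/2)*7*39 = 273/2 J

273/2 J


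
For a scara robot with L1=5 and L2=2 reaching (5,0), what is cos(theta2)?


Given: L1 = 5, L2 = 2, target (x, y) = (5, 0)
Using cos(theta2) = (x^2 + y^2 - L1^2 - L2^2) / (2*L1*L2)
x^2 + y^2 = 5^2 + 0 = 25
L1^2 + L2^2 = 25 + 4 = 29
Numerator = 25 - 29 = -4
Denominator = 2*5*2 = 20
cos(theta2) = -4/20 = -1/5

-1/5


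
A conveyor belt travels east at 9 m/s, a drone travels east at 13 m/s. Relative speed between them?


Given: v_A = 9 m/s east, v_B = 13 m/s east
Both move in the same direction; relative speed = |v_A - v_B|
|9 - 13| = |-4|
= 4 m/s

4 m/s


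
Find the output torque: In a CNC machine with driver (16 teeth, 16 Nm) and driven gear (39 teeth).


Given: N1 = 16, N2 = 39, T1 = 16 Nm
Using T2/T1 = N2/N1
T2 = T1 * N2 / N1
T2 = 16 * 39 / 16
T2 = 624 / 16
T2 = 39 Nm

39 Nm


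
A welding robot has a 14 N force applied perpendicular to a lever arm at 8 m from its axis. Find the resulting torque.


Given: F = 14 N, r = 8 m, angle = 90 deg (perpendicular)
Using tau = F * r * sin(90)
sin(90) = 1
tau = 14 * 8 * 1
tau = 112 Nm

112 Nm


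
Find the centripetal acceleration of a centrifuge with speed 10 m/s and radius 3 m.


Given: v = 10 m/s, r = 3 m
Using a_c = v^2 / r
a_c = 10^2 / 3
a_c = 100 / 3
a_c = 100/3 m/s^2

100/3 m/s^2


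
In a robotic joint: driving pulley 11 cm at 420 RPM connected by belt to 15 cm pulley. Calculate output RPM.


Given: D1 = 11 cm, w1 = 420 RPM, D2 = 15 cm
Using D1*w1 = D2*w2
w2 = D1*w1 / D2
w2 = 11*420 / 15
w2 = 4620 / 15
w2 = 308 RPM

308 RPM


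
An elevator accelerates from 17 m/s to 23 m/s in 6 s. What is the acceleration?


Given: initial velocity v0 = 17 m/s, final velocity v = 23 m/s, time t = 6 s
Using a = (v - v0) / t
a = (23 - 17) / 6
a = 6 / 6
a = 1 m/s^2

1 m/s^2


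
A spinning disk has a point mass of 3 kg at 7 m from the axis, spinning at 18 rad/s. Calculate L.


Given: m = 3 kg, r = 7 m, omega = 18 rad/s
For a point mass: I = m*r^2
I = 3*7^2 = 3*49 = 147
L = I*omega = 147*18
L = 2646 kg*m^2/s

2646 kg*m^2/s


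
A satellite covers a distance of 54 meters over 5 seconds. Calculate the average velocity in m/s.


Given: distance d = 54 m, time t = 5 s
Using v = d / t
v = 54 / 5
v = 54/5 m/s

54/5 m/s


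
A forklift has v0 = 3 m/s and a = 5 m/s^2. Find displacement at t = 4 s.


Given: v0 = 3 m/s, a = 5 m/s^2, t = 4 s
Using s = v0*t + (1/2)*a*t^2
s = 3*4 + (1/2)*5*4^2
s = 12 + (1/2)*80
s = 12 + 40
s = 52

52 m


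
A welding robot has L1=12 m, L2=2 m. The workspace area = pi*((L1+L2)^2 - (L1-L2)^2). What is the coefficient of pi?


Given: L1 = 12, L2 = 2
(L1+L2)^2 = (14)^2 = 196
(L1-L2)^2 = (10)^2 = 100
Difference = 196 - 100 = 96
This equals 4*L1*L2 = 4*12*2 = 96
Workspace area = 96*pi

96


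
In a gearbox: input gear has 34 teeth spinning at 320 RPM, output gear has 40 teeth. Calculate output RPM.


Given: N1 = 34 teeth, w1 = 320 RPM, N2 = 40 teeth
Using N1*w1 = N2*w2
w2 = N1*w1 / N2
w2 = 34*320 / 40
w2 = 10880 / 40
w2 = 272 RPM

272 RPM


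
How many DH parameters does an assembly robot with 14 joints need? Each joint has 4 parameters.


Given: 14 joints, 4 DH parameters per joint (d, theta, a, alpha)
Total DH parameters = number_of_joints * 4
Total = 14 * 4
Total = 56

56


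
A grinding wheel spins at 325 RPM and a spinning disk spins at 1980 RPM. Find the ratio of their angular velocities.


Given: RPM_A = 325, RPM_B = 1980
omega = 2*pi*RPM/60, so omega_A/omega_B = RPM_A / RPM_B
omega_A/omega_B = 325 / 1980
omega_A/omega_B = 65/396

65/396


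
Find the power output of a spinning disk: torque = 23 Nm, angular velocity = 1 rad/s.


Given: tau = 23 Nm, omega = 1 rad/s
Using P = tau * omega
P = 23 * 1
P = 23 W

23 W


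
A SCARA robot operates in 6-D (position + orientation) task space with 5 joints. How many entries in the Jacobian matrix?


Given: task space dimension = 6, joints = 5
Jacobian is a 6 x 5 matrix
Total entries = rows * columns
Total = 6 * 5
Total = 30

30


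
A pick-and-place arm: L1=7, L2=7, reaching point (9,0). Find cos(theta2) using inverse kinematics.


Given: L1 = 7, L2 = 7, target (x, y) = (9, 0)
Using cos(theta2) = (x^2 + y^2 - L1^2 - L2^2) / (2*L1*L2)
x^2 + y^2 = 9^2 + 0 = 81
L1^2 + L2^2 = 49 + 49 = 98
Numerator = 81 - 98 = -17
Denominator = 2*7*7 = 98
cos(theta2) = -17/98 = -17/98

-17/98


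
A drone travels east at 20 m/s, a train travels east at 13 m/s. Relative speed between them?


Given: v_A = 20 m/s east, v_B = 13 m/s east
Both move in the same direction; relative speed = |v_A - v_B|
|20 - 13| = |7|
= 7 m/s

7 m/s


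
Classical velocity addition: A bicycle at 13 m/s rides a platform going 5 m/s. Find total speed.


Given: object velocity = 13 m/s, platform velocity = 5 m/s (same direction)
Using classical velocity addition: v_total = v_object + v_platform
v_total = 13 + 5
v_total = 18 m/s

18 m/s


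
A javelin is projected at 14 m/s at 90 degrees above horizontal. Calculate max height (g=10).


Given: v0 = 14 m/s, theta = 90 deg, g = 10 m/s^2
sin^2(90) = 1
Using H = v0^2 * sin^2(theta) / (2*g)
H = 14^2 * 1 / (2*10)
H = 196 * 1 / 20
H = 196 / 20
H = 49/5 m

49/5 m


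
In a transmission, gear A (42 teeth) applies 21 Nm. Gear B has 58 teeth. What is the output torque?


Given: N1 = 42, N2 = 58, T1 = 21 Nm
Using T2/T1 = N2/N1
T2 = T1 * N2 / N1
T2 = 21 * 58 / 42
T2 = 1218 / 42
T2 = 29 Nm

29 Nm


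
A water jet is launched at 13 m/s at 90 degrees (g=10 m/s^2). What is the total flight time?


Given: v0 = 13 m/s, theta = 90 deg, g = 10 m/s^2
sin(90) = 1
Using T = 2*v0*sin(theta) / g
T = 2*13*1 / 10
T = 26 / 10
T = 13/5 s

13/5 s


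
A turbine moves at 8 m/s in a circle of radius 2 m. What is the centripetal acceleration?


Given: v = 8 m/s, r = 2 m
Using a_c = v^2 / r
a_c = 8^2 / 2
a_c = 64 / 2
a_c = 32 m/s^2

32 m/s^2


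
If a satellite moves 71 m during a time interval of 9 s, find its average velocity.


Given: distance d = 71 m, time t = 9 s
Using v = d / t
v = 71 / 9
v = 71/9 m/s

71/9 m/s


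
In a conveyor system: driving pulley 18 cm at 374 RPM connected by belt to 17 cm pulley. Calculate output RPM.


Given: D1 = 18 cm, w1 = 374 RPM, D2 = 17 cm
Using D1*w1 = D2*w2
w2 = D1*w1 / D2
w2 = 18*374 / 17
w2 = 6732 / 17
w2 = 396 RPM

396 RPM


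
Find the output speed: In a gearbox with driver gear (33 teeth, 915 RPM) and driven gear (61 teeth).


Given: N1 = 33 teeth, w1 = 915 RPM, N2 = 61 teeth
Using N1*w1 = N2*w2
w2 = N1*w1 / N2
w2 = 33*915 / 61
w2 = 30195 / 61
w2 = 495 RPM

495 RPM


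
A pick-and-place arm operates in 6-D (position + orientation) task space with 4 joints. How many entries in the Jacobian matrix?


Given: task space dimension = 6, joints = 4
Jacobian is a 6 x 4 matrix
Total entries = rows * columns
Total = 6 * 4
Total = 24

24


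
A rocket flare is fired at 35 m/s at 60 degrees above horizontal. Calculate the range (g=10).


Given: v0 = 35 m/s, theta = 60 deg, g = 10 m/s^2
sin(2*60) = sin(120) = sqrt(3)/2
Using R = v0^2 * sin(2*theta) / g
R = 35^2 * (sqrt(3)/2) / 10
R = 1225 * sqrt(3) / 20
R = 245/4*sqrt(3) m

245/4*sqrt(3) m


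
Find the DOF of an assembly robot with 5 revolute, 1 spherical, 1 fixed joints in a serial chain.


Given: serial robot with 5 revolute, 1 spherical, 1 fixed joints
DOF contribution per joint type: revolute=1, prismatic=1, spherical=3, fixed=0
DOF = 5*1 + 1*3 + 1*0
DOF = 8

8


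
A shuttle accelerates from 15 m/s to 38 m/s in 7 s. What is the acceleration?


Given: initial velocity v0 = 15 m/s, final velocity v = 38 m/s, time t = 7 s
Using a = (v - v0) / t
a = (38 - 15) / 7
a = 23 / 7
a = 23/7 m/s^2

23/7 m/s^2


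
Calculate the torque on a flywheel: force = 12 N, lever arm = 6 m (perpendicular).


Given: F = 12 N, r = 6 m, angle = 90 deg (perpendicular)
Using tau = F * r * sin(90)
sin(90) = 1
tau = 12 * 6 * 1
tau = 72 Nm

72 Nm


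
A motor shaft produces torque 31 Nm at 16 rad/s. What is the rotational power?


Given: tau = 31 Nm, omega = 16 rad/s
Using P = tau * omega
P = 31 * 16
P = 496 W

496 W


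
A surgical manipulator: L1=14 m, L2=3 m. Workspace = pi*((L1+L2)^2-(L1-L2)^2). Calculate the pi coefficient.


Given: L1 = 14, L2 = 3
(L1+L2)^2 = (17)^2 = 289
(L1-L2)^2 = (11)^2 = 121
Difference = 289 - 121 = 168
This equals 4*L1*L2 = 4*14*3 = 168
Workspace area = 168*pi

168


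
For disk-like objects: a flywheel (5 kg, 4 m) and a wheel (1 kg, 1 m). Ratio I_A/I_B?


Given: M1=5 kg, R1=4 m, M2=1 kg, R2=1 m
For a disk: I = (1/2)*M*R^2, so I_A/I_B = (M1*R1^2)/(M2*R2^2)
M1*R1^2 = 5*16 = 80
M2*R2^2 = 1*1 = 1
I_A/I_B = 80/1 = 80

80


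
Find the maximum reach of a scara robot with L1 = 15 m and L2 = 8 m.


Given: L1 = 15 m, L2 = 8 m
For a 2-link planar arm, max reach = L1 + L2 (fully extended)
Max reach = 15 + 8
Max reach = 23 m

23 m


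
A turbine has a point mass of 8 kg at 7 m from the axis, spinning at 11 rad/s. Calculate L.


Given: m = 8 kg, r = 7 m, omega = 11 rad/s
For a point mass: I = m*r^2
I = 8*7^2 = 8*49 = 392
L = I*omega = 392*11
L = 4312 kg*m^2/s

4312 kg*m^2/s


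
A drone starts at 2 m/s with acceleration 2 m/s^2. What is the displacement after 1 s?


Given: v0 = 2 m/s, a = 2 m/s^2, t = 1 s
Using s = v0*t + (1/2)*a*t^2
s = 2*1 + (1/2)*2*1^2
s = 2 + (1/2)*2
s = 2 + 1
s = 3

3 m


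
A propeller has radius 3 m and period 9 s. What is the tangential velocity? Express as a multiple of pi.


Given: radius r = 3 m, period T = 9 s
Using v = 2*pi*r / T
v = 2*pi*3 / 9
v = 6*pi / 9
v = 2/3*pi m/s

2/3*pi m/s


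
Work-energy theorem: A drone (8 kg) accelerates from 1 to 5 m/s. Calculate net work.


Given: m = 8 kg, v0 = 1 m/s, v = 5 m/s
Using W = (1/2)*m*(v^2 - v0^2)
v^2 = 5^2 = 25
v0^2 = 1^2 = 1
v^2 - v0^2 = 25 - 1 = 24
W = (1/2)*8*24 = 96 J

96 J


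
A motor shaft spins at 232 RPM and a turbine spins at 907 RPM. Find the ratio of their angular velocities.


Given: RPM_A = 232, RPM_B = 907
omega = 2*pi*RPM/60, so omega_A/omega_B = RPM_A / RPM_B
omega_A/omega_B = 232 / 907
omega_A/omega_B = 232/907

232/907


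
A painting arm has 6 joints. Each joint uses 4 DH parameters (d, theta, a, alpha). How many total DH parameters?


Given: 6 joints, 4 DH parameters per joint (d, theta, a, alpha)
Total DH parameters = number_of_joints * 4
Total = 6 * 4
Total = 24

24


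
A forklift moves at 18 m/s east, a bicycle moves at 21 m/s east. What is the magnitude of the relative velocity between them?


Given: v_A = 18 m/s east, v_B = 21 m/s east
Both move in the same direction; relative speed = |v_A - v_B|
|18 - 21| = |-3|
= 3 m/s

3 m/s


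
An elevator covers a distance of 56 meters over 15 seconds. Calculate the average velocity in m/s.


Given: distance d = 56 m, time t = 15 s
Using v = d / t
v = 56 / 15
v = 56/15 m/s

56/15 m/s


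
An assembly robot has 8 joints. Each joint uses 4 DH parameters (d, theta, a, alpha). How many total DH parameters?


Given: 8 joints, 4 DH parameters per joint (d, theta, a, alpha)
Total DH parameters = number_of_joints * 4
Total = 8 * 4
Total = 32

32


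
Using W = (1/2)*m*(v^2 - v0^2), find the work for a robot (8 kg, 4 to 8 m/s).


Given: m = 8 kg, v0 = 4 m/s, v = 8 m/s
Using W = (1/2)*m*(v^2 - v0^2)
v^2 = 8^2 = 64
v0^2 = 4^2 = 16
v^2 - v0^2 = 64 - 16 = 48
W = (1/2)*8*48 = 192 J

192 J


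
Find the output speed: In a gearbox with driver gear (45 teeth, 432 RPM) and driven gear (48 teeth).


Given: N1 = 45 teeth, w1 = 432 RPM, N2 = 48 teeth
Using N1*w1 = N2*w2
w2 = N1*w1 / N2
w2 = 45*432 / 48
w2 = 19440 / 48
w2 = 405 RPM

405 RPM


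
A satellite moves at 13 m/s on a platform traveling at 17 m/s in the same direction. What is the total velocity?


Given: object velocity = 13 m/s, platform velocity = 17 m/s (same direction)
Using classical velocity addition: v_total = v_object + v_platform
v_total = 13 + 17
v_total = 30 m/s

30 m/s


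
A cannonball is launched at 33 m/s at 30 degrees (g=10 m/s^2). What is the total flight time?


Given: v0 = 33 m/s, theta = 30 deg, g = 10 m/s^2
sin(30) = 1/2
Using T = 2*v0*sin(theta) / g
T = 2*33*1/2 / 10
T = 33 / 10
T = 33/10 s

33/10 s


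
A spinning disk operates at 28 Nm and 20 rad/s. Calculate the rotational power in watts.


Given: tau = 28 Nm, omega = 20 rad/s
Using P = tau * omega
P = 28 * 20
P = 560 W

560 W


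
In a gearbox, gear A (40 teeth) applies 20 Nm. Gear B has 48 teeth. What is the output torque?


Given: N1 = 40, N2 = 48, T1 = 20 Nm
Using T2/T1 = N2/N1
T2 = T1 * N2 / N1
T2 = 20 * 48 / 40
T2 = 960 / 40
T2 = 24 Nm

24 Nm


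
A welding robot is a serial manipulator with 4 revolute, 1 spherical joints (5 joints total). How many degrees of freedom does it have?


Given: serial robot with 4 revolute, 1 spherical joints
DOF contribution per joint type: revolute=1, prismatic=1, spherical=3, fixed=0
DOF = 4*1 + 1*3
DOF = 7

7


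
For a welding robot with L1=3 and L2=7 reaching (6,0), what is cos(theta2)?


Given: L1 = 3, L2 = 7, target (x, y) = (6, 0)
Using cos(theta2) = (x^2 + y^2 - L1^2 - L2^2) / (2*L1*L2)
x^2 + y^2 = 6^2 + 0 = 36
L1^2 + L2^2 = 9 + 49 = 58
Numerator = 36 - 58 = -22
Denominator = 2*3*7 = 42
cos(theta2) = -22/42 = -11/21

-11/21


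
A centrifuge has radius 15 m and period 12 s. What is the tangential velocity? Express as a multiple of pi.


Given: radius r = 15 m, period T = 12 s
Using v = 2*pi*r / T
v = 2*pi*15 / 12
v = 30*pi / 12
v = 5/2*pi m/s

5/2*pi m/s


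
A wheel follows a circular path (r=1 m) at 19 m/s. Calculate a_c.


Given: v = 19 m/s, r = 1 m
Using a_c = v^2 / r
a_c = 19^2 / 1
a_c = 361 / 1
a_c = 361 m/s^2

361 m/s^2


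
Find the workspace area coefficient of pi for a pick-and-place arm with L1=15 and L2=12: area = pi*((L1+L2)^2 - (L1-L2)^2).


Given: L1 = 15, L2 = 12
(L1+L2)^2 = (27)^2 = 729
(L1-L2)^2 = (3)^2 = 9
Difference = 729 - 9 = 720
This equals 4*L1*L2 = 4*15*12 = 720
Workspace area = 720*pi

720


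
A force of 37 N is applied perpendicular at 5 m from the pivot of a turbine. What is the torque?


Given: F = 37 N, r = 5 m, angle = 90 deg (perpendicular)
Using tau = F * r * sin(90)
sin(90) = 1
tau = 37 * 5 * 1
tau = 185 Nm

185 Nm


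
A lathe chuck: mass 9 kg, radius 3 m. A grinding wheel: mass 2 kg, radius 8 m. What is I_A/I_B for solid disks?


Given: M1=9 kg, R1=3 m, M2=2 kg, R2=8 m
For a disk: I = (1/2)*M*R^2, so I_A/I_B = (M1*R1^2)/(M2*R2^2)
M1*R1^2 = 9*9 = 81
M2*R2^2 = 2*64 = 128
I_A/I_B = 81/128 = 81/128

81/128


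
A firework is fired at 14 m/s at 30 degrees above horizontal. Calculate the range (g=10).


Given: v0 = 14 m/s, theta = 30 deg, g = 10 m/s^2
sin(2*30) = sin(60) = sqrt(3)/2
Using R = v0^2 * sin(2*theta) / g
R = 14^2 * (sqrt(3)/2) / 10
R = 196 * sqrt(3) / 20
R = 49/5*sqrt(3) m

49/5*sqrt(3) m
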